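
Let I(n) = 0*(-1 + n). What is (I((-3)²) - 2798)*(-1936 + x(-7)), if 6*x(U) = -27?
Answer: 5429519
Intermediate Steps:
x(U) = -9/2 (x(U) = (⅙)*(-27) = -9/2)
I(n) = 0
(I((-3)²) - 2798)*(-1936 + x(-7)) = (0 - 2798)*(-1936 - 9/2) = -2798*(-3881/2) = 5429519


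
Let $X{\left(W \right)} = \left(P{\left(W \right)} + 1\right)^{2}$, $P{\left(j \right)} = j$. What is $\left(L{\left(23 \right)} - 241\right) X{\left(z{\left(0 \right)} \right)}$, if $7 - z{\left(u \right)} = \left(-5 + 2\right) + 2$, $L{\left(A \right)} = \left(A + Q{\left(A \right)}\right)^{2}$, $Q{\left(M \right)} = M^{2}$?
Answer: $24661503$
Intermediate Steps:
$L{\left(A \right)} = \left(A + A^{2}\right)^{2}$
$z{\left(u \right)} = 8$ ($z{\left(u \right)} = 7 - \left(\left(-5 + 2\right) + 2\right) = 7 - \left(-3 + 2\right) = 7 - -1 = 7 + 1 = 8$)
$X{\left(W \right)} = \left(1 + W\right)^{2}$ ($X{\left(W \right)} = \left(W + 1\right)^{2} = \left(1 + W\right)^{2}$)
$\left(L{\left(23 \right)} - 241\right) X{\left(z{\left(0 \right)} \right)} = \left(23^{2} \left(1 + 23\right)^{2} - 241\right) \left(1 + 8\right)^{2} = \left(529 \cdot 24^{2} - 241\right) 9^{2} = \left(529 \cdot 576 - 241\right) 81 = \left(304704 - 241\right) 81 = 304463 \cdot 81 = 24661503$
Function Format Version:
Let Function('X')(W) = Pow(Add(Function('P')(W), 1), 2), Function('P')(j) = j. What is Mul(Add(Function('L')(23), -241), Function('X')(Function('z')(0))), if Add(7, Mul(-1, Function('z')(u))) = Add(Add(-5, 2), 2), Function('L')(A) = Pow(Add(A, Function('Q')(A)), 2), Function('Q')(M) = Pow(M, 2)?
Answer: 24661503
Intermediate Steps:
Function('L')(A) = Pow(Add(A, Pow(A, 2)), 2)
Function('z')(u) = 8 (Function('z')(u) = Add(7, Mul(-1, Add(Add(-5, 2), 2))) = Add(7, Mul(-1, Add(-3, 2))) = Add(7, Mul(-1, -1)) = Add(7, 1) = 8)
Function('X')(W) = Pow(Add(1, W), 2) (Function('X')(W) = Pow(Add(W, 1), 2) = Pow(Add(1, W), 2))
Mul(Add(Function('L')(23), -241), Function('X')(Function('z')(0))) = Mul(Add(Mul(Pow(23, 2), Pow(Add(1, 23), 2)), -241), Pow(Add(1, 8), 2)) = Mul(Add(Mul(529, Pow(24, 2)), -241), Pow(9, 2)) = Mul(Add(Mul(529, 576), -241), 81) = Mul(Add(304704, -241), 81) = Mul(304463, 81) = 24661503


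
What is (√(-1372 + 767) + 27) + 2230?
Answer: 2257 + 11*I*√5 ≈ 2257.0 + 24.597*I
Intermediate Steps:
(√(-1372 + 767) + 27) + 2230 = (√(-605) + 27) + 2230 = (11*I*√5 + 27) + 2230 = (27 + 11*I*√5) + 2230 = 2257 + 11*I*√5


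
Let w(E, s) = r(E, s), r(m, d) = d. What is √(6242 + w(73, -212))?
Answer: 3*√670 ≈ 77.653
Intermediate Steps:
w(E, s) = s
√(6242 + w(73, -212)) = √(6242 - 212) = √6030 = 3*√670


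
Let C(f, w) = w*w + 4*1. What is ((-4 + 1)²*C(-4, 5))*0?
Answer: 0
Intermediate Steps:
C(f, w) = 4 + w² (C(f, w) = w² + 4 = 4 + w²)
((-4 + 1)²*C(-4, 5))*0 = ((-4 + 1)²*(4 + 5²))*0 = ((-3)²*(4 + 25))*0 = (9*29)*0 = 261*0 = 0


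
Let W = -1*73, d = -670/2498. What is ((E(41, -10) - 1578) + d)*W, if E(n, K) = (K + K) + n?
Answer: 141987044/1249 ≈ 1.1368e+5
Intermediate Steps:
E(n, K) = n + 2*K (E(n, K) = 2*K + n = n + 2*K)
d = -335/1249 (d = -670*1/2498 = -335/1249 ≈ -0.26821)
W = -73
((E(41, -10) - 1578) + d)*W = (((41 + 2*(-10)) - 1578) - 335/1249)*(-73) = (((41 - 20) - 1578) - 335/1249)*(-73) = ((21 - 1578) - 335/1249)*(-73) = (-1557 - 335/1249)*(-73) = -1945028/1249*(-73) = 141987044/1249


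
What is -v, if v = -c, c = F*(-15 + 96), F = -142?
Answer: -11502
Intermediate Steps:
c = -11502 (c = -142*(-15 + 96) = -142*81 = -11502)
v = 11502 (v = -1*(-11502) = 11502)
-v = -1*11502 = -11502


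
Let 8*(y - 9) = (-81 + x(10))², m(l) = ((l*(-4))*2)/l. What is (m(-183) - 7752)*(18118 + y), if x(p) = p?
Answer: -145555290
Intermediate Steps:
m(l) = -8 (m(l) = (-4*l*2)/l = (-8*l)/l = -8)
y = 5113/8 (y = 9 + (-81 + 10)²/8 = 9 + (⅛)*(-71)² = 9 + (⅛)*5041 = 9 + 5041/8 = 5113/8 ≈ 639.13)
(m(-183) - 7752)*(18118 + y) = (-8 - 7752)*(18118 + 5113/8) = -7760*150057/8 = -145555290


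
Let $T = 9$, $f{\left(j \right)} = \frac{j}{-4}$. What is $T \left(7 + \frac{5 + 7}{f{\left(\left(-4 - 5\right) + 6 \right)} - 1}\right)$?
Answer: $-369$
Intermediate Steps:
$f{\left(j \right)} = - \frac{j}{4}$ ($f{\left(j \right)} = j \left(- \frac{1}{4}\right) = - \frac{j}{4}$)
$T \left(7 + \frac{5 + 7}{f{\left(\left(-4 - 5\right) + 6 \right)} - 1}\right) = 9 \left(7 + \frac{5 + 7}{- \frac{\left(-4 - 5\right) + 6}{4} - 1}\right) = 9 \left(7 + \frac{12}{- \frac{-9 + 6}{4} - 1}\right) = 9 \left(7 + \frac{12}{\left(- \frac{1}{4}\right) \left(-3\right) - 1}\right) = 9 \left(7 + \frac{12}{\frac{3}{4} - 1}\right) = 9 \left(7 + \frac{12}{- \frac{1}{4}}\right) = 9 \left(7 + 12 \left(-4\right)\right) = 9 \left(7 - 48\right) = 9 \left(-41\right) = -369$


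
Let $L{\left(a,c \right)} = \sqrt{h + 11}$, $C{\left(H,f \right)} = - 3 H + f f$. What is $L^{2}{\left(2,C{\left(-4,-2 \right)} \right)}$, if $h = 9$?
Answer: $20$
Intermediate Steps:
$C{\left(H,f \right)} = f^{2} - 3 H$ ($C{\left(H,f \right)} = - 3 H + f^{2} = f^{2} - 3 H$)
$L{\left(a,c \right)} = 2 \sqrt{5}$ ($L{\left(a,c \right)} = \sqrt{9 + 11} = \sqrt{20} = 2 \sqrt{5}$)
$L^{2}{\left(2,C{\left(-4,-2 \right)} \right)} = \left(2 \sqrt{5}\right)^{2} = 20$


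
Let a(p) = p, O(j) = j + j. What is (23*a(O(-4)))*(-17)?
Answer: 3128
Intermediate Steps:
O(j) = 2*j
(23*a(O(-4)))*(-17) = (23*(2*(-4)))*(-17) = (23*(-8))*(-17) = -184*(-17) = 3128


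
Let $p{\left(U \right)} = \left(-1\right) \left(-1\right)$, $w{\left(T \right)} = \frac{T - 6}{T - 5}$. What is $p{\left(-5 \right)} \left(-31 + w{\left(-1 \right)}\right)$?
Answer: $- \frac{179}{6} \approx -29.833$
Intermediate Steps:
$w{\left(T \right)} = \frac{-6 + T}{-5 + T}$
$p{\left(U \right)} = 1$
$p{\left(-5 \right)} \left(-31 + w{\left(-1 \right)}\right) = 1 \left(-31 + \frac{-6 - 1}{-5 - 1}\right) = 1 \left(-31 + \frac{1}{-6} \left(-7\right)\right) = 1 \left(-31 - - \frac{7}{6}\right) = 1 \left(-31 + \frac{7}{6}\right) = 1 \left(- \frac{179}{6}\right) = - \frac{179}{6}$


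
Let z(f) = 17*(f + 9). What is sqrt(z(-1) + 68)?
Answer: 2*sqrt(51) ≈ 14.283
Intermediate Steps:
z(f) = 153 + 17*f (z(f) = 17*(9 + f) = 153 + 17*f)
sqrt(z(-1) + 68) = sqrt((153 + 17*(-1)) + 68) = sqrt((153 - 17) + 68) = sqrt(136 + 68) = sqrt(204) = 2*sqrt(51)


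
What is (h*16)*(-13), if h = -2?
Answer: 416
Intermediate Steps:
(h*16)*(-13) = -2*16*(-13) = -32*(-13) = 416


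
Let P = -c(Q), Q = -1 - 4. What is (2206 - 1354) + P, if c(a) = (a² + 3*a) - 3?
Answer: 845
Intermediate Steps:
Q = -5
c(a) = -3 + a² + 3*a
P = -7 (P = -(-3 + (-5)² + 3*(-5)) = -(-3 + 25 - 15) = -1*7 = -7)
(2206 - 1354) + P = (2206 - 1354) - 7 = 852 - 7 = 845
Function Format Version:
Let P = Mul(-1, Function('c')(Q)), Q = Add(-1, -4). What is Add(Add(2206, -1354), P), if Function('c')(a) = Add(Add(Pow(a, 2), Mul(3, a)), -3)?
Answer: 845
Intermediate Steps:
Q = -5
Function('c')(a) = Add(-3, Pow(a, 2), Mul(3, a))
P = -7 (P = Mul(-1, Add(-3, Pow(-5, 2), Mul(3, -5))) = Mul(-1, Add(-3, 25, -15)) = Mul(-1, 7) = -7)
Add(Add(2206, -1354), P) = Add(Add(2206, -1354), -7) = Add(852, -7) = 845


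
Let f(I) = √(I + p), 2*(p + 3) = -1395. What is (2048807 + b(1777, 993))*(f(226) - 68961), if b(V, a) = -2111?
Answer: -141142202856 + 1023348*I*√1898 ≈ -1.4114e+11 + 4.4583e+7*I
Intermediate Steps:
p = -1401/2 (p = -3 + (½)*(-1395) = -3 - 1395/2 = -1401/2 ≈ -700.50)
f(I) = √(-1401/2 + I) (f(I) = √(I - 1401/2) = √(-1401/2 + I))
(2048807 + b(1777, 993))*(f(226) - 68961) = (2048807 - 2111)*(√(-2802 + 4*226)/2 - 68961) = 2046696*(√(-2802 + 904)/2 - 68961) = 2046696*(√(-1898)/2 - 68961) = 2046696*((I*√1898)/2 - 68961) = 2046696*(I*√1898/2 - 68961) = 2046696*(-68961 + I*√1898/2) = -141142202856 + 1023348*I*√1898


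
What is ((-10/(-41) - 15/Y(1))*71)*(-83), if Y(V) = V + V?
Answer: 3506335/82 ≈ 42760.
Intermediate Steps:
Y(V) = 2*V
((-10/(-41) - 15/Y(1))*71)*(-83) = ((-10/(-41) - 15/(2*1))*71)*(-83) = ((-10*(-1/41) - 15/2)*71)*(-83) = ((10/41 - 15*1/2)*71)*(-83) = ((10/41 - 15/2)*71)*(-83) = -595/82*71*(-83) = -42245/82*(-83) = 3506335/82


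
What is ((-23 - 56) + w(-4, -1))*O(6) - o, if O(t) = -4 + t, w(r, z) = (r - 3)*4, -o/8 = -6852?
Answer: -55030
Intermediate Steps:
o = 54816 (o = -8*(-6852) = 54816)
w(r, z) = -12 + 4*r (w(r, z) = (-3 + r)*4 = -12 + 4*r)
((-23 - 56) + w(-4, -1))*O(6) - o = ((-23 - 56) + (-12 + 4*(-4)))*(-4 + 6) - 1*54816 = (-79 + (-12 - 16))*2 - 54816 = (-79 - 28)*2 - 54816 = -107*2 - 54816 = -214 - 54816 = -55030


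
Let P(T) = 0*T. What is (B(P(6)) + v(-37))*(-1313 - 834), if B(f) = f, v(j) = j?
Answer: 79439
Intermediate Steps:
P(T) = 0
(B(P(6)) + v(-37))*(-1313 - 834) = (0 - 37)*(-1313 - 834) = -37*(-2147) = 79439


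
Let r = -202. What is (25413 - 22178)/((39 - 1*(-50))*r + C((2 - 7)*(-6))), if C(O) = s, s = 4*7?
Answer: -647/3590 ≈ -0.18022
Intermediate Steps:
s = 28
C(O) = 28
(25413 - 22178)/((39 - 1*(-50))*r + C((2 - 7)*(-6))) = (25413 - 22178)/((39 - 1*(-50))*(-202) + 28) = 3235/((39 + 50)*(-202) + 28) = 3235/(89*(-202) + 28) = 3235/(-17978 + 28) = 3235/(-17950) = 3235*(-1/17950) = -647/3590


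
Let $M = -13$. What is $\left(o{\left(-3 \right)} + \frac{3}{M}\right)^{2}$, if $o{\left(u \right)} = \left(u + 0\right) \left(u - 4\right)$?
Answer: $\frac{72900}{169} \approx 431.36$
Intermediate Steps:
$o{\left(u \right)} = u \left(-4 + u\right)$
$\left(o{\left(-3 \right)} + \frac{3}{M}\right)^{2} = \left(- 3 \left(-4 - 3\right) + \frac{3}{-13}\right)^{2} = \left(\left(-3\right) \left(-7\right) + 3 \left(- \frac{1}{13}\right)\right)^{2} = \left(21 - \frac{3}{13}\right)^{2} = \left(\frac{270}{13}\right)^{2} = \frac{72900}{169}$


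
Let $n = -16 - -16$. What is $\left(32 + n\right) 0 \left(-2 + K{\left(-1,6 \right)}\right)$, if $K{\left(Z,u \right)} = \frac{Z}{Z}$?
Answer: $0$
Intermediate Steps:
$n = 0$ ($n = -16 + 16 = 0$)
$K{\left(Z,u \right)} = 1$
$\left(32 + n\right) 0 \left(-2 + K{\left(-1,6 \right)}\right) = \left(32 + 0\right) 0 \left(-2 + 1\right) = 32 \cdot 0 \left(-1\right) = 32 \cdot 0 = 0$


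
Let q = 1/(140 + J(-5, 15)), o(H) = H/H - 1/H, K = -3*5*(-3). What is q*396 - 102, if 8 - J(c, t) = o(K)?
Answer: -164253/1654 ≈ -99.307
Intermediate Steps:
K = 45 (K = -15*(-3) = 45)
o(H) = 1 - 1/H
J(c, t) = 316/45 (J(c, t) = 8 - (-1 + 45)/45 = 8 - 44/45 = 316/45)
q = 45/6616 (q = 1/(140 + 316/45) = 1/(6616/45) = 45/6616 ≈ 0.0068017)
q*396 - 102 = (45/6616)*396 - 102 = 4455/1654 - 102 = -164253/1654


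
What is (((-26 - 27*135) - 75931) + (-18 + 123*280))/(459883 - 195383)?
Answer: -2259/13225 ≈ -0.17081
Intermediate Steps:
(((-26 - 27*135) - 75931) + (-18 + 123*280))/(459883 - 195383) = (((-26 - 3645) - 75931) + (-18 + 34440))/264500 = ((-3671 - 75931) + 34422)*(1/264500) = (-79602 + 34422)*(1/264500) = -45180*1/264500 = -2259/13225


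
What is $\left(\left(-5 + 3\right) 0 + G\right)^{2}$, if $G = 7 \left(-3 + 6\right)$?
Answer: $441$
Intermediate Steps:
$G = 21$ ($G = 7 \cdot 3 = 21$)
$\left(\left(-5 + 3\right) 0 + G\right)^{2} = \left(\left(-5 + 3\right) 0 + 21\right)^{2} = \left(\left(-2\right) 0 + 21\right)^{2} = \left(0 + 21\right)^{2} = 21^{2} = 441$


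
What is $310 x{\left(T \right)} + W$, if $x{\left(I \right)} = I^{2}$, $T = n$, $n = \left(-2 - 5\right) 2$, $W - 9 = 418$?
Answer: $61187$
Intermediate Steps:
$W = 427$ ($W = 9 + 418 = 427$)
$n = -14$ ($n = \left(-7\right) 2 = -14$)
$T = -14$
$310 x{\left(T \right)} + W = 310 \left(-14\right)^{2} + 427 = 310 \cdot 196 + 427 = 60760 + 427 = 61187$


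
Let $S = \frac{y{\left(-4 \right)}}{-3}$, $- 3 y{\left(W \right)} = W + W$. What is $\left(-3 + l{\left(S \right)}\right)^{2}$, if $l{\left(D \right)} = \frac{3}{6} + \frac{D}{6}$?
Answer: $\frac{20449}{2916} \approx 7.0127$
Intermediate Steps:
$y{\left(W \right)} = - \frac{2 W}{3}$ ($y{\left(W \right)} = - \frac{W + W}{3} = - \frac{2 W}{3}$)
$S = - \frac{8}{9}$ ($S = \frac{\left(- \frac{2}{3}\right) \left(-4\right)}{-3} = \frac{8}{3} \left(- \frac{1}{3}\right) = - \frac{8}{9} \approx -0.88889$)
$l{\left(D \right)} = \frac{1}{2} + \frac{D}{6}$ ($l{\left(D \right)} = 3 \cdot \frac{1}{6} + D \frac{1}{6} = \frac{1}{2} + \frac{D}{6}$)
$\left(-3 + l{\left(S \right)}\right)^{2} = \left(-3 + \left(\frac{1}{2} + \frac{1}{6} \left(- \frac{8}{9}\right)\right)\right)^{2} = \left(-3 + \left(\frac{1}{2} - \frac{4}{27}\right)\right)^{2} = \left(-3 + \frac{19}{54}\right)^{2} = \left(- \frac{143}{54}\right)^{2} = \frac{20449}{2916}$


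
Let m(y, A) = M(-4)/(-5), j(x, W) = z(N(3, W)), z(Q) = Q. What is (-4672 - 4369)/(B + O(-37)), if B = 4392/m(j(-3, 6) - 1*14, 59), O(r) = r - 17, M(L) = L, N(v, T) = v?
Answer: -9041/5436 ≈ -1.6632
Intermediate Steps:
j(x, W) = 3
O(r) = -17 + r
m(y, A) = 4/5 (m(y, A) = -4/(-5) = -4*(-1/5) = 4/5)
B = 5490 (B = 4392/(4/5) = 4392*(5/4) = 5490)
(-4672 - 4369)/(B + O(-37)) = (-4672 - 4369)/(5490 + (-17 - 37)) = -9041/(5490 - 54) = -9041/5436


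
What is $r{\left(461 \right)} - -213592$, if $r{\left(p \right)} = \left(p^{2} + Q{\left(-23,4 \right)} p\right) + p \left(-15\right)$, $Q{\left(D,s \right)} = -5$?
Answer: $416893$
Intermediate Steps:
$r{\left(p \right)} = p^{2} - 20 p$ ($r{\left(p \right)} = \left(p^{2} - 5 p\right) + p \left(-15\right) = \left(p^{2} - 5 p\right) - 15 p = p^{2} - 20 p$)
$r{\left(461 \right)} - -213592 = 461 \left(-20 + 461\right) - -213592 = 461 \cdot 441 + 213592 = 203301 + 213592 = 416893$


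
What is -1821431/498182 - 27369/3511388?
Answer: -3204692849693/874655148308 ≈ -3.6639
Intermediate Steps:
-1821431/498182 - 27369/3511388 = -3204692849693/874655148308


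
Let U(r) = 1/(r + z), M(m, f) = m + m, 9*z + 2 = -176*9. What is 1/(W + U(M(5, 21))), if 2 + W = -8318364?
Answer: -1496/12444275545 ≈ -1.2022e-7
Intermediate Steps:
z = -1586/9 (z = -2/9 + (-176*9)/9 = -2/9 + (1/9)*(-1584) = -2/9 - 176 = -1586/9 ≈ -176.22)
M(m, f) = 2*m
W = -8318366 (W = -2 - 8318364 = -8318366)
U(r) = 1/(-1586/9 + r) (U(r) = 1/(r - 1586/9) = 1/(-1586/9 + r))
1/(W + U(M(5, 21))) = 1/(-8318366 + 9/(-1586 + 9*(2*5))) = 1/(-8318366 + 9/(-1586 + 9*10)) = 1/(-8318366 + 9/(-1586 + 90)) = 1/(-8318366 + 9/(-1496)) = 1/(-8318366 + 9*(-1/1496)) = 1/(-8318366 - 9/1496) = 1/(-12444275545/1496) = -1496/12444275545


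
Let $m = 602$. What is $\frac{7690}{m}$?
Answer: $\frac{3845}{301} \approx 12.774$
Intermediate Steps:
$\frac{7690}{m} = \frac{7690}{602} = 7690 \cdot \frac{1}{602} = \frac{3845}{301}$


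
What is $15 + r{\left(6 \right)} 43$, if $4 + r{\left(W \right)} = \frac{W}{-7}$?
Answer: $- \frac{1357}{7} \approx -193.86$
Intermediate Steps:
$r{\left(W \right)} = -4 - \frac{W}{7}$ ($r{\left(W \right)} = -4 + \frac{W}{-7} = -4 + W \left(- \frac{1}{7}\right) = -4 - \frac{W}{7}$)
$15 + r{\left(6 \right)} 43 = 15 + \left(-4 - \frac{6}{7}\right) 43 = 15 - \frac{1462}{7} = - \frac{1357}{7}$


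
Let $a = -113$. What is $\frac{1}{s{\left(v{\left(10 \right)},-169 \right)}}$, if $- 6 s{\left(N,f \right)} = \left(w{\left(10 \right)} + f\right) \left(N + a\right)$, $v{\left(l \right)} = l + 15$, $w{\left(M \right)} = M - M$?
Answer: $- \frac{3}{7436} \approx -0.00040344$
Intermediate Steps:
$w{\left(M \right)} = 0$
$v{\left(l \right)} = 15 + l$
$s{\left(N,f \right)} = - \frac{f \left(-113 + N\right)}{6}$ ($s{\left(N,f \right)} = - \frac{\left(0 + f\right) \left(N - 113\right)}{6} = - \frac{f \left(-113 + N\right)}{6}$)
$\frac{1}{s{\left(v{\left(10 \right)},-169 \right)}} = \frac{1}{\frac{1}{6} \left(-169\right) \left(113 - \left(15 + 10\right)\right)} = \frac{1}{\frac{1}{6} \left(-169\right) \left(113 - 25\right)} = \frac{1}{\frac{1}{6} \left(-169\right) 88} = \frac{1}{- \frac{7436}{3}} = - \frac{3}{7436}$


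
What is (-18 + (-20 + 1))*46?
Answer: -1702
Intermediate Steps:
(-18 + (-20 + 1))*46 = (-18 - 19)*46 = -37*46 = -1702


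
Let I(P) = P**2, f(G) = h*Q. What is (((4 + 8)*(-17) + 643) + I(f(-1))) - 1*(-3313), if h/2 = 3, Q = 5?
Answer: 4652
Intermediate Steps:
h = 6 (h = 2*3 = 6)
f(G) = 30 (f(G) = 6*5 = 30)
(((4 + 8)*(-17) + 643) + I(f(-1))) - 1*(-3313) = (((4 + 8)*(-17) + 643) + 30**2) - 1*(-3313) = ((12*(-17) + 643) + 900) + 3313 = ((-204 + 643) + 900) + 3313 = (439 + 900) + 3313 = 1339 + 3313 = 4652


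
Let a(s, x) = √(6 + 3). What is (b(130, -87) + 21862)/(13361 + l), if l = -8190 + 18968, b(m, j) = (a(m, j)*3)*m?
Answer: 23032/24139 ≈ 0.95414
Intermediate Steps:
a(s, x) = 3 (a(s, x) = √9 = 3)
b(m, j) = 9*m (b(m, j) = (3*3)*m = 9*m)
l = 10778
(b(130, -87) + 21862)/(13361 + l) = (9*130 + 21862)/(13361 + 10778) = (1170 + 21862)/24139 = 23032*(1/24139) = 23032/24139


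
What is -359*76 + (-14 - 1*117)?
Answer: -27415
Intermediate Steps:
-359*76 + (-14 - 1*117) = -27284 + (-14 - 117) = -27284 - 131 = -27415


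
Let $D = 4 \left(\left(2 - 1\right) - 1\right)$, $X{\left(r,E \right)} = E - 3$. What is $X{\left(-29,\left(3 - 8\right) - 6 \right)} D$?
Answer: $0$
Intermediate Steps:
$X{\left(r,E \right)} = -3 + E$
$D = 0$ ($D = 4 \left(1 - 1\right) = 4 \cdot 0 = 0$)
$X{\left(-29,\left(3 - 8\right) - 6 \right)} D = \left(-3 + \left(\left(3 - 8\right) - 6\right)\right) 0 = \left(-3 - 11\right) 0 = \left(-14\right) 0 = 0$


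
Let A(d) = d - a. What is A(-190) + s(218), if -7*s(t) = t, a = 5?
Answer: -1583/7 ≈ -226.14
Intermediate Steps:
A(d) = -5 + d (A(d) = d - 1*5 = d - 5 = -5 + d)
s(t) = -t/7
A(-190) + s(218) = (-5 - 190) - 1/7*218 = -195 - 218/7 = -1583/7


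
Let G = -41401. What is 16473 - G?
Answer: 57874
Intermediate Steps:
16473 - G = 16473 - 1*(-41401) = 16473 + 41401 = 57874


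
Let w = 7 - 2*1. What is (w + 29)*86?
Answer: 2924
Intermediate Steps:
w = 5 (w = 7 - 2 = 5)
(w + 29)*86 = (5 + 29)*86 = 34*86 = 2924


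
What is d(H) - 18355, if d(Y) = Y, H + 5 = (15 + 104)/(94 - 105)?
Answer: -202079/11 ≈ -18371.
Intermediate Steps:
H = -174/11 (H = -5 + (15 + 104)/(94 - 105) = -5 + 119/(-11) = -5 + 119*(-1/11) = -5 - 119/11 = -174/11 ≈ -15.818)
d(H) - 18355 = -174/11 - 18355 = -202079/11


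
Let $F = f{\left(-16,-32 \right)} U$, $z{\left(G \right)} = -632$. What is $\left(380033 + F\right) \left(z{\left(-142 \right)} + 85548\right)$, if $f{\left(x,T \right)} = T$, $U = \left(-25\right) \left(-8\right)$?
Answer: $31727419828$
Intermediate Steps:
$U = 200$
$F = -6400$ ($F = \left(-32\right) 200 = -6400$)
$\left(380033 + F\right) \left(z{\left(-142 \right)} + 85548\right) = \left(380033 - 6400\right) \left(-632 + 85548\right) = 373633 \cdot 84916 = 31727419828$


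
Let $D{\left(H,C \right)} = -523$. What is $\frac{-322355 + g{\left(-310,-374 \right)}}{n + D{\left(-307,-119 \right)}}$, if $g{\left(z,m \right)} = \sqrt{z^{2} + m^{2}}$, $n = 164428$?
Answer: $- \frac{64471}{32781} + \frac{2 \sqrt{58994}}{163905} \approx -1.9638$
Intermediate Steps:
$g{\left(z,m \right)} = \sqrt{m^{2} + z^{2}}$
$\frac{-322355 + g{\left(-310,-374 \right)}}{n + D{\left(-307,-119 \right)}} = \frac{-322355 + \sqrt{\left(-374\right)^{2} + \left(-310\right)^{2}}}{164428 - 523} = \frac{-322355 + \sqrt{139876 + 96100}}{163905} = \left(-322355 + \sqrt{235976}\right) \frac{1}{163905} = \left(-322355 + 2 \sqrt{58994}\right) \frac{1}{163905} = - \frac{64471}{32781} + \frac{2 \sqrt{58994}}{163905}$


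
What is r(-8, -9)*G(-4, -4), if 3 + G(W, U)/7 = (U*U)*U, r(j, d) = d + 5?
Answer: 1876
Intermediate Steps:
r(j, d) = 5 + d
G(W, U) = -21 + 7*U³ (G(W, U) = -21 + 7*((U*U)*U) = -21 + 7*(U²*U) = -21 + 7*U³)
r(-8, -9)*G(-4, -4) = (5 - 9)*(-21 + 7*(-4)³) = -4*(-21 + 7*(-64)) = -4*(-21 - 448) = -4*(-469) = 1876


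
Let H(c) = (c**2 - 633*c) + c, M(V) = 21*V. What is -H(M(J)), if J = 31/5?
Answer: 1633359/25 ≈ 65334.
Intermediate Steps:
J = 31/5 (J = 31*(1/5) = 31/5 ≈ 6.2000)
H(c) = c**2 - 632*c
-H(M(J)) = -21*(31/5)*(-632 + 21*(31/5)) = -651*(-632 + 651/5)/5 = -651*(-2509)/(5*5) = -1*(-1633359/25) = 1633359/25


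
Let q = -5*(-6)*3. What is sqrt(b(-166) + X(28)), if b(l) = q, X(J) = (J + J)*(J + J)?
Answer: sqrt(3226) ≈ 56.798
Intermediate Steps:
q = 90 (q = 30*3 = 90)
X(J) = 4*J**2 (X(J) = (2*J)*(2*J) = 4*J**2)
b(l) = 90
sqrt(b(-166) + X(28)) = sqrt(90 + 4*28**2) = sqrt(90 + 4*784) = sqrt(90 + 3136) = sqrt(3226)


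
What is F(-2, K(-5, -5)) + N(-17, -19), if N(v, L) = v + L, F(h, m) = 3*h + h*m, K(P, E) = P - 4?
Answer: -24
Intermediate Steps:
K(P, E) = -4 + P
N(v, L) = L + v
F(-2, K(-5, -5)) + N(-17, -19) = -2*(3 + (-4 - 5)) + (-19 - 17) = -2*(3 - 9) - 36 = -2*(-6) - 36 = 12 - 36 = -24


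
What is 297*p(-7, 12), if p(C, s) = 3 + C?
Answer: -1188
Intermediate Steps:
297*p(-7, 12) = 297*(3 - 7) = 297*(-4) = -1188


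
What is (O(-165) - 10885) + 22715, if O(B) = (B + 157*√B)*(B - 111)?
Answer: 57370 - 43332*I*√165 ≈ 57370.0 - 5.5661e+5*I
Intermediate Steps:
O(B) = (-111 + B)*(B + 157*√B) (O(B) = (B + 157*√B)*(-111 + B) = (-111 + B)*(B + 157*√B))
(O(-165) - 10885) + 22715 = (((-165)² - 17427*I*√165 - 111*(-165) + 157*(-165)^(3/2)) - 10885) + 22715 = ((27225 - 17427*I*√165 + 18315 + 157*(-165*I*√165)) - 10885) + 22715 = ((27225 - 17427*I*√165 + 18315 - 25905*I*√165) - 10885) + 22715 = ((45540 - 43332*I*√165) - 10885) + 22715 = (34655 - 43332*I*√165) + 22715 = 57370 - 43332*I*√165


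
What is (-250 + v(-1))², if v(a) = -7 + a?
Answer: 66564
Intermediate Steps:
(-250 + v(-1))² = (-250 + (-7 - 1))² = (-250 - 8)² = (-258)² = 66564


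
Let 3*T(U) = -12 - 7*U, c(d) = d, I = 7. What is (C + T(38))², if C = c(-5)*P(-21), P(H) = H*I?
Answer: 3713329/9 ≈ 4.1259e+5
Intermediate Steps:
T(U) = -4 - 7*U/3 (T(U) = (-12 - 7*U)/3 = -4 - 7*U/3)
P(H) = 7*H (P(H) = H*7 = 7*H)
C = 735 (C = -35*(-21) = -5*(-147) = 735)
(C + T(38))² = (735 + (-4 - 7/3*38))² = (735 + (-4 - 266/3))² = (735 - 278/3)² = (1927/3)² = 3713329/9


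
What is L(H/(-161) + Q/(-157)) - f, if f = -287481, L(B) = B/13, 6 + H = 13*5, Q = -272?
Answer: 94466578610/328601 ≈ 2.8748e+5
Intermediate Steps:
H = 59 (H = -6 + 13*5 = -6 + 65 = 59)
L(B) = B/13 (L(B) = B*(1/13) = B/13)
L(H/(-161) + Q/(-157)) - f = (59/(-161) - 272/(-157))/13 - 1*(-287481) = (59*(-1/161) - 272*(-1/157))/13 + 287481 = (-59/161 + 272/157)/13 + 287481 = (1/13)*(34529/25277) + 287481 = 34529/328601 + 287481 = 94466578610/328601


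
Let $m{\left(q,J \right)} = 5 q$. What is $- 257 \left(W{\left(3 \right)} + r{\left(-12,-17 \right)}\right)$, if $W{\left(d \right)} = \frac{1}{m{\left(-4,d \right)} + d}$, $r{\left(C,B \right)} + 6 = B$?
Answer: $\frac{100744}{17} \approx 5926.1$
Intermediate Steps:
$r{\left(C,B \right)} = -6 + B$
$W{\left(d \right)} = \frac{1}{-20 + d}$ ($W{\left(d \right)} = \frac{1}{5 \left(-4\right) + d} = \frac{1}{-20 + d}$)
$- 257 \left(W{\left(3 \right)} + r{\left(-12,-17 \right)}\right) = - 257 \left(\frac{1}{-20 + 3} - 23\right) = - 257 \left(\frac{1}{-17} - 23\right) = - 257 \left(- \frac{1}{17} - 23\right) = \left(-257\right) \left(- \frac{392}{17}\right) = \frac{100744}{17}$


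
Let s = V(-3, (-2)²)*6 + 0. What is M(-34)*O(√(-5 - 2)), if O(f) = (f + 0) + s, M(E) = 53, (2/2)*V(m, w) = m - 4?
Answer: -2226 + 53*I*√7 ≈ -2226.0 + 140.22*I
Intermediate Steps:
V(m, w) = -4 + m (V(m, w) = m - 4 = -4 + m)
s = -42 (s = (-4 - 3)*6 + 0 = -7*6 + 0 = -42 + 0 = -42)
O(f) = -42 + f (O(f) = (f + 0) - 42 = f - 42 = -42 + f)
M(-34)*O(√(-5 - 2)) = 53*(-42 + √(-5 - 2)) = 53*(-42 + √(-7)) = 53*(-42 + I*√7) = -2226 + 53*I*√7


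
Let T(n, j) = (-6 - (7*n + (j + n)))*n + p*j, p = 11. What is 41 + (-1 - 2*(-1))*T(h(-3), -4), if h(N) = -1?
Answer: -9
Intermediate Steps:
T(n, j) = 11*j + n*(-6 - j - 8*n) (T(n, j) = (-6 - (7*n + (j + n)))*n + 11*j = (-6 - (j + 8*n))*n + 11*j = (-6 + (-j - 8*n))*n + 11*j = (-6 - j - 8*n)*n + 11*j = n*(-6 - j - 8*n) + 11*j = 11*j + n*(-6 - j - 8*n))
41 + (-1 - 2*(-1))*T(h(-3), -4) = 41 + (-1 - 2*(-1))*(-8*(-1)**2 - 6*(-1) + 11*(-4) - 1*(-4)*(-1)) = 41 + (-1 + 2)*(-8*1 + 6 - 44 - 4) = 41 + 1*(-8 + 6 - 44 - 4) = 41 + 1*(-50) = 41 - 50 = -9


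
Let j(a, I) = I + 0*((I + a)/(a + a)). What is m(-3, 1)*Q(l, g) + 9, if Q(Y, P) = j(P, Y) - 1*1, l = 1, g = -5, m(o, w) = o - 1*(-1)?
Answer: 9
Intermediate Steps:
m(o, w) = 1 + o (m(o, w) = o + 1 = 1 + o)
j(a, I) = I (j(a, I) = I + 0*((I + a)/((2*a))) = I + 0*((I + a)*(1/(2*a))) = I + 0*((I + a)/(2*a)) = I + 0 = I)
Q(Y, P) = -1 + Y (Q(Y, P) = Y - 1*1 = Y - 1 = -1 + Y)
m(-3, 1)*Q(l, g) + 9 = (1 - 3)*(-1 + 1) + 9 = -2*0 + 9 = 0 + 9 = 9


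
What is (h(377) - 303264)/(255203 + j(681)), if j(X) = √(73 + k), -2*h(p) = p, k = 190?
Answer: -154883976715/130257141892 + 606905*√263/130257141892 ≈ -1.1890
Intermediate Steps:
h(p) = -p/2
j(X) = √263 (j(X) = √(73 + 190) = √263)
(h(377) - 303264)/(255203 + j(681)) = (-½*377 - 303264)/(255203 + √263) = (-377/2 - 303264)/(255203 + √263) = -606905/(2*(255203 + √263))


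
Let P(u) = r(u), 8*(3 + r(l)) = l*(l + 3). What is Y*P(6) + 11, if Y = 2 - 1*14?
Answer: -34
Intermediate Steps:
r(l) = -3 + l*(3 + l)/8 (r(l) = -3 + (l*(l + 3))/8 = -3 + (l*(3 + l))/8 = -3 + l*(3 + l)/8)
P(u) = -3 + u²/8 + 3*u/8
Y = -12 (Y = 2 - 14 = -12)
Y*P(6) + 11 = -12*(-3 + (⅛)*6² + (3/8)*6) + 11 = -12*(-3 + (⅛)*36 + 9/4) + 11 = -12*(-3 + 9/2 + 9/4) + 11 = -12*15/4 + 11 = -45 + 11 = -34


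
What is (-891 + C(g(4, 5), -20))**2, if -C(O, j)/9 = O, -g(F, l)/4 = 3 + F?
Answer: 408321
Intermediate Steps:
g(F, l) = -12 - 4*F (g(F, l) = -4*(3 + F) = -12 - 4*F)
C(O, j) = -9*O
(-891 + C(g(4, 5), -20))**2 = (-891 - 9*(-12 - 4*4))**2 = (-891 - 9*(-12 - 16))**2 = (-891 - 9*(-28))**2 = (-891 + 252)**2 = (-639)**2 = 408321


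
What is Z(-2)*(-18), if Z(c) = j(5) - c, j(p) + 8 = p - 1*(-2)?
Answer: -18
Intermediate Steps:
j(p) = -6 + p (j(p) = -8 + (p - 1*(-2)) = -8 + (p + 2) = -8 + (2 + p) = -6 + p)
Z(c) = -1 - c (Z(c) = (-6 + 5) - c = -1 - c)
Z(-2)*(-18) = (-1 - 1*(-2))*(-18) = (-1 + 2)*(-18) = 1*(-18) = -18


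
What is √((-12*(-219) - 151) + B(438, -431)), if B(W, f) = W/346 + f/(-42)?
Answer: √131381218038/7266 ≈ 49.885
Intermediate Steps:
B(W, f) = -f/42 + W/346 (B(W, f) = W*(1/346) + f*(-1/42) = W/346 - f/42 = -f/42 + W/346)
√((-12*(-219) - 151) + B(438, -431)) = √((-12*(-219) - 151) + (-1/42*(-431) + (1/346)*438)) = √((2628 - 151) + (431/42 + 219/173)) = √(2477 + 83761/7266) = √(18081643/7266) = √131381218038/7266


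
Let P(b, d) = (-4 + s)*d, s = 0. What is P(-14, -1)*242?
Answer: 968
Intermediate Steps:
P(b, d) = -4*d (P(b, d) = (-4 + 0)*d = -4*d)
P(-14, -1)*242 = -4*(-1)*242 = 4*242 = 968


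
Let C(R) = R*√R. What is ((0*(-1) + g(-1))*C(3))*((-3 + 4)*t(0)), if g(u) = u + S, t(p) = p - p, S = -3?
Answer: 0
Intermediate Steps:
t(p) = 0
C(R) = R^(3/2)
g(u) = -3 + u (g(u) = u - 3 = -3 + u)
((0*(-1) + g(-1))*C(3))*((-3 + 4)*t(0)) = ((0*(-1) + (-3 - 1))*3^(3/2))*((-3 + 4)*0) = ((0 - 4)*(3*√3))*(1*0) = -12*√3*0 = 0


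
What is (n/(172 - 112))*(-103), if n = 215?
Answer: -4429/12 ≈ -369.08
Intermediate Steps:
(n/(172 - 112))*(-103) = (215/(172 - 112))*(-103) = (215/60)*(-103) = ((1/60)*215)*(-103) = (43/12)*(-103) = -4429/12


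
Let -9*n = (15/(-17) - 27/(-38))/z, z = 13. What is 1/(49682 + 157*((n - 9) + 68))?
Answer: 25194/1485066139 ≈ 1.6965e-5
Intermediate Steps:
n = 37/25194 (n = -(15/(-17) - 27/(-38))/(9*13) = -(15*(-1/17) - 27*(-1/38))/(9*13) = -(-15/17 + 27/38)/(9*13) = -(-37)/(1938*13) = -1/9*(-111/8398) = 37/25194 ≈ 0.0014686)
1/(49682 + 157*((n - 9) + 68)) = 1/(49682 + 157*((37/25194 - 9) + 68)) = 1/(49682 + 157*(-226709/25194 + 68)) = 1/(49682 + 157*(1486483/25194)) = 1/(49682 + 233377831/25194) = 1/(1485066139/25194) = 25194/1485066139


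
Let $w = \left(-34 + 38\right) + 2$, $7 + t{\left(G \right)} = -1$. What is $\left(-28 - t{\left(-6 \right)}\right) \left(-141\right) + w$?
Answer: $2826$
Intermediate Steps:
$t{\left(G \right)} = -8$ ($t{\left(G \right)} = -7 - 1 = -8$)
$w = 6$ ($w = 4 + 2 = 6$)
$\left(-28 - t{\left(-6 \right)}\right) \left(-141\right) + w = \left(-28 - -8\right) \left(-141\right) + 6 = \left(-28 + 8\right) \left(-141\right) + 6 = \left(-20\right) \left(-141\right) + 6 = 2820 + 6 = 2826$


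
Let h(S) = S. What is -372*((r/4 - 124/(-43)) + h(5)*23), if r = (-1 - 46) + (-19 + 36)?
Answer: -1765698/43 ≈ -41063.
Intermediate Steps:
r = -30 (r = -47 + 17 = -30)
-372*((r/4 - 124/(-43)) + h(5)*23) = -372*((-30/4 - 124/(-43)) + 5*23) = -372*((-30*¼ - 124*(-1/43)) + 115) = -372*((-15/2 + 124/43) + 115) = -372*(-397/86 + 115) = -372*9493/86 = -1765698/43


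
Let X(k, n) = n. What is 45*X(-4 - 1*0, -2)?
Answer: -90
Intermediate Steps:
45*X(-4 - 1*0, -2) = 45*(-2) = -90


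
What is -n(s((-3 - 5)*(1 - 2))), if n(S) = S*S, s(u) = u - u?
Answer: 0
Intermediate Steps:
s(u) = 0
n(S) = S²
-n(s((-3 - 5)*(1 - 2))) = -1*0² = -1*0 = 0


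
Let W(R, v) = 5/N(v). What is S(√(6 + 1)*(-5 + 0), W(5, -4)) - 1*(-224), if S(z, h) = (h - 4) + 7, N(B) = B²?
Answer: 3637/16 ≈ 227.31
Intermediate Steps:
W(R, v) = 5/v² (W(R, v) = 5/(v²) = 5/v²)
S(z, h) = 3 + h (S(z, h) = (-4 + h) + 7 = 3 + h)
S(√(6 + 1)*(-5 + 0), W(5, -4)) - 1*(-224) = (3 + 5/(-4)²) - 1*(-224) = (3 + 5*(1/16)) + 224 = (3 + 5/16) + 224 = 53/16 + 224 = 3637/16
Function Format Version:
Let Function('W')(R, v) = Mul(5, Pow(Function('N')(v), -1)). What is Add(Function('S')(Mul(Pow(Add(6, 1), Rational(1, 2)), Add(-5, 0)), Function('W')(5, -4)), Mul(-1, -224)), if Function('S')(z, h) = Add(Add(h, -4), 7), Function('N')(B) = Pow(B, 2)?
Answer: Rational(3637, 16) ≈ 227.31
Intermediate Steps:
Function('W')(R, v) = Mul(5, Pow(v, -2)) (Function('W')(R, v) = Mul(5, Pow(Pow(v, 2), -1)) = Mul(5, Pow(v, -2)))
Function('S')(z, h) = Add(3, h) (Function('S')(z, h) = Add(Add(-4, h), 7) = Add(3, h))
Add(Function('S')(Mul(Pow(Add(6, 1), Rational(1, 2)), Add(-5, 0)), Function('W')(5, -4)), Mul(-1, -224)) = Add(Add(3, Mul(5, Pow(-4, -2))), Mul(-1, -224)) = Add(Add(3, Mul(5, Rational(1, 16))), 224) = Add(Add(3, Rational(5, 16)), 224) = Add(Rational(53, 16), 224) = Rational(3637, 16)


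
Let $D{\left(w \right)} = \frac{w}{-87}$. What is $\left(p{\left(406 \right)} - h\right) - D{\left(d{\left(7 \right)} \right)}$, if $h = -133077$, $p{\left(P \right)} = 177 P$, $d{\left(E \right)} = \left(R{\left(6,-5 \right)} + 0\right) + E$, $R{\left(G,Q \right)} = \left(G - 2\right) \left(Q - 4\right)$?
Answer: $\frac{614816}{3} \approx 2.0494 \cdot 10^{5}$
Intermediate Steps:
$R{\left(G,Q \right)} = \left(-4 + Q\right) \left(-2 + G\right)$ ($R{\left(G,Q \right)} = \left(-2 + G\right) \left(-4 + Q\right) = \left(-4 + Q\right) \left(-2 + G\right)$)
$d{\left(E \right)} = -36 + E$ ($d{\left(E \right)} = \left(\left(8 - 24 - -10 + 6 \left(-5\right)\right) + 0\right) + E = \left(\left(8 - 24 + 10 - 30\right) + 0\right) + E = \left(-36 + 0\right) + E = -36 + E$)
$D{\left(w \right)} = - \frac{w}{87}$ ($D{\left(w \right)} = w \left(- \frac{1}{87}\right) = - \frac{w}{87}$)
$\left(p{\left(406 \right)} - h\right) - D{\left(d{\left(7 \right)} \right)} = \left(177 \cdot 406 - -133077\right) - - \frac{-36 + 7}{87} = \left(71862 + 133077\right) - \left(- \frac{1}{87}\right) \left(-29\right) = 204939 - \frac{1}{3} = \frac{614816}{3}$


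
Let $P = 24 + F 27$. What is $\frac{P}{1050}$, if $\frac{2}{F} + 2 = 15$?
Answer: $\frac{61}{2275} \approx 0.026813$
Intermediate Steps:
$F = \frac{2}{13}$ ($F = \frac{2}{-2 + 15} = \frac{2}{13} \approx 0.15385$)
$P = \frac{366}{13}$ ($P = 24 + \frac{2}{13} \cdot 27 = 24 + \frac{54}{13} = \frac{366}{13} \approx 28.154$)
$\frac{P}{1050} = \frac{366}{13 \cdot 1050} = \frac{366}{13} \cdot \frac{1}{1050} = \frac{61}{2275}$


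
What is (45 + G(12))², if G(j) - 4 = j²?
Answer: 37249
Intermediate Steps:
G(j) = 4 + j²
(45 + G(12))² = (45 + (4 + 12²))² = (45 + (4 + 144))² = (45 + 148)² = 193² = 37249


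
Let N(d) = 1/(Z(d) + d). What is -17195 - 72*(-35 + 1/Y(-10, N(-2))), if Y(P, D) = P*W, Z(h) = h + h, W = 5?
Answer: -366839/25 ≈ -14674.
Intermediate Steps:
Z(h) = 2*h
N(d) = 1/(3*d) (N(d) = 1/(2*d + d) = 1/(3*d))
Y(P, D) = 5*P (Y(P, D) = P*5 = 5*P)
-17195 - 72*(-35 + 1/Y(-10, N(-2))) = -17195 - 72*(-35 + 1/(5*(-10))) = -17195 - 72*(-35 + 1/(-50)) = -17195 - 72*(-35 - 1/50) = -17195 - 72*(-1751)/50 = -17195 - 1*(-63036/25) = -17195 + 63036/25 = -366839/25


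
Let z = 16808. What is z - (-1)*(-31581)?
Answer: -14773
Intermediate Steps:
z - (-1)*(-31581) = 16808 - (-1)*(-31581) = 16808 - 1*31581 = 16808 - 31581 = -14773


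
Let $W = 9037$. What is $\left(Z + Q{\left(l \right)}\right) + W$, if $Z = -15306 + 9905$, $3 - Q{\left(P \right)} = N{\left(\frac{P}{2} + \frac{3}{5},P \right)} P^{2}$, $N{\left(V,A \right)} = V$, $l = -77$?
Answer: $\frac{2283481}{10} \approx 2.2835 \cdot 10^{5}$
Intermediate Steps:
$Q{\left(P \right)} = 3 - P^{2} \left(\frac{3}{5} + \frac{P}{2}\right)$ ($Q{\left(P \right)} = 3 - \left(\frac{P}{2} + \frac{3}{5}\right) P^{2} = 3 - \left(\frac{3}{5} + \frac{P}{2}\right) P^{2} = 3 - P^{2} \left(\frac{3}{5} + \frac{P}{2}\right)$)
$Z = -5401$
$\left(Z + Q{\left(l \right)}\right) + W = \left(-5401 - \left(-3 + \frac{\left(-77\right)^{2} \left(6 + 5 \left(-77\right)\right)}{10}\right)\right) + 9037 = \left(-5401 - \left(-3 + \frac{5929 \left(6 - 385\right)}{10}\right)\right) + 9037 = \left(-5401 - \left(-3 + \frac{5929}{10} \left(-379\right)\right)\right) + 9037 = \left(-5401 + \left(3 + \frac{2247091}{10}\right)\right) + 9037 = \left(-5401 + \frac{2247121}{10}\right) + 9037 = \frac{2193111}{10} + 9037 = \frac{2283481}{10}$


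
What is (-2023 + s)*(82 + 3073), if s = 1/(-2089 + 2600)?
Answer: -3261487560/511 ≈ -6.3826e+6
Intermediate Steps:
s = 1/511 ≈ 0.0019569
(-2023 + s)*(82 + 3073) = (-2023 + 1/511)*(82 + 3073) = -1033752/511*3155 = -3261487560/511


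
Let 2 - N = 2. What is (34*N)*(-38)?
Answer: 0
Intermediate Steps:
N = 0 (N = 2 - 1*2 = 2 - 2 = 0)
(34*N)*(-38) = (34*0)*(-38) = 0*(-38) = 0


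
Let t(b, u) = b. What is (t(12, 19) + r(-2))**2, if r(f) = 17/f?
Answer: 49/4 ≈ 12.250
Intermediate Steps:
(t(12, 19) + r(-2))**2 = (12 + 17/(-2))**2 = (12 + 17*(-1/2))**2 = (12 - 17/2)**2 = (7/2)**2 = 49/4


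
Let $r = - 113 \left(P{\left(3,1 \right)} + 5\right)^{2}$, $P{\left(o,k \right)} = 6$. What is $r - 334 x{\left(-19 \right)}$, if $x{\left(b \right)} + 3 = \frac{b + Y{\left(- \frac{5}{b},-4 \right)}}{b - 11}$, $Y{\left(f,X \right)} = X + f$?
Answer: $- \frac{1227793}{95} \approx -12924.0$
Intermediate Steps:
$r = -13673$ ($r = - 113 \left(6 + 5\right)^{2} = - 113 \cdot 11^{2} = \left(-113\right) 121 = -13673$)
$x{\left(b \right)} = -3 + \frac{-4 + b - \frac{5}{b}}{-11 + b}$ ($x{\left(b \right)} = -3 + \frac{b - \left(4 + \frac{5}{b}\right)}{b - 11} = -3 + \frac{-4 + b - \frac{5}{b}}{-11 + b}$)
$r - 334 x{\left(-19 \right)} = -13673 - 334 \frac{-5 - - 19 \left(-29 + 2 \left(-19\right)\right)}{\left(-19\right) \left(-11 - 19\right)} = -13673 - 334 \left(- \frac{-5 - - 19 \left(-29 - 38\right)}{19 \left(-30\right)}\right) = -13673 - 334 \left(\left(- \frac{1}{19}\right) \left(- \frac{1}{30}\right) \left(-5 - \left(-19\right) \left(-67\right)\right)\right) = -13673 - 334 \left(\left(- \frac{1}{19}\right) \left(- \frac{1}{30}\right) \left(-5 - 1273\right)\right) = -13673 - 334 \left(\left(- \frac{1}{19}\right) \left(- \frac{1}{30}\right) \left(-1278\right)\right) = -13673 - - \frac{71142}{95} = -13673 + \frac{71142}{95} = - \frac{1227793}{95}$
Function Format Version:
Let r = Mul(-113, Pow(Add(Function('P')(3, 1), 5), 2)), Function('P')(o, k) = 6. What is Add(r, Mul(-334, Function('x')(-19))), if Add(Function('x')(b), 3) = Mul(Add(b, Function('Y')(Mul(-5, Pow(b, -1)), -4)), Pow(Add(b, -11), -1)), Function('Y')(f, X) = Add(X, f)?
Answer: Rational(-1227793, 95) ≈ -12924.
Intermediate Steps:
r = -13673 (r = Mul(-113, Pow(Add(6, 5), 2)) = Mul(-113, Pow(11, 2)) = Mul(-113, 121) = -13673)
Function('x')(b) = Add(-3, Mul(Pow(Add(-11, b), -1), Add(-4, b, Mul(-5, Pow(b, -1))))) (Function('x')(b) = Add(-3, Mul(Add(b, Add(-4, Mul(-5, Pow(b, -1)))), Pow(Add(b, -11), -1))) = Add(-3, Mul(Add(-4, b, Mul(-5, Pow(b, -1))), Pow(Add(-11, b), -1))) = Add(-3, Mul(Pow(Add(-11, b), -1), Add(-4, b, Mul(-5, Pow(b, -1))))))
Add(r, Mul(-334, Function('x')(-19))) = Add(-13673, Mul(-334, Mul(Pow(-19, -1), Pow(Add(-11, -19), -1), Add(-5, Mul(-1, -19, Add(-29, Mul(2, -19))))))) = Add(-13673, Mul(-334, Mul(Rational(-1, 19), Pow(-30, -1), Add(-5, Mul(-1, -19, Add(-29, -38)))))) = Add(-13673, Mul(-334, Mul(Rational(-1, 19), Rational(-1, 30), Add(-5, Mul(-1, -19, -67))))) = Add(-13673, Mul(-334, Mul(Rational(-1, 19), Rational(-1, 30), Add(-5, -1273)))) = Add(-13673, Mul(-334, Mul(Rational(-1, 19), Rational(-1, 30), -1278))) = Add(-13673, Mul(-334, Rational(-213, 95))) = Add(-13673, Rational(71142, 95)) = Rational(-1227793, 95)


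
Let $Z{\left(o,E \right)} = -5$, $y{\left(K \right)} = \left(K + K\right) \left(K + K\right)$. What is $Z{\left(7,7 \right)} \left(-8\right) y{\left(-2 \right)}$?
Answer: $640$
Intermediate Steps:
$y{\left(K \right)} = 4 K^{2}$ ($y{\left(K \right)} = 2 K 2 K = 4 K^{2}$)
$Z{\left(7,7 \right)} \left(-8\right) y{\left(-2 \right)} = \left(-5\right) \left(-8\right) 4 \left(-2\right)^{2} = 40 \cdot 4 \cdot 4 = 40 \cdot 16 = 640$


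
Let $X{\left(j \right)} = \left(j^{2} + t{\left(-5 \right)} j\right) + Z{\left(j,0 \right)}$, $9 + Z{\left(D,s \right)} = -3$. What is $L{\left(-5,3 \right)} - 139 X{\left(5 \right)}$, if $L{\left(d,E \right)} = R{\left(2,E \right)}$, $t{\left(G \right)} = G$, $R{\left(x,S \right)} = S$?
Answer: $1671$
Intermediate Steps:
$Z{\left(D,s \right)} = -12$ ($Z{\left(D,s \right)} = -9 - 3 = -12$)
$L{\left(d,E \right)} = E$
$X{\left(j \right)} = -12 + j^{2} - 5 j$ ($X{\left(j \right)} = \left(j^{2} - 5 j\right) - 12 = -12 + j^{2} - 5 j$)
$L{\left(-5,3 \right)} - 139 X{\left(5 \right)} = 3 - 139 \left(-12 + 5^{2} - 25\right) = 3 - 139 \left(-12 + 25 - 25\right) = 3 - -1668 = 3 + 1668 = 1671$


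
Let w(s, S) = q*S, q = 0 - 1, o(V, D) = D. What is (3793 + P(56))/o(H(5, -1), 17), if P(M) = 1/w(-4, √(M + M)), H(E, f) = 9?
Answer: 3793/17 - √7/476 ≈ 223.11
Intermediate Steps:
q = -1
w(s, S) = -S
P(M) = -√2/(2*√M) (P(M) = 1/(-√(M + M)) = 1/(-√(2*M)) = 1/(-√2*√M) = -√2/(2*√M))
(3793 + P(56))/o(H(5, -1), 17) = (3793 - √2/(2*√56))/17 = (3793 - √2*√14/28/2)*(1/17) = (3793 - √7/28)*(1/17) = 3793/17 - √7/476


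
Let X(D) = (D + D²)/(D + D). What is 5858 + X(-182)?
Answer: 11535/2 ≈ 5767.5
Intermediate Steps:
X(D) = (D + D²)/(2*D) (X(D) = (D + D²)/((2*D)) = (D + D²)*(1/(2*D)) = (D + D²)/(2*D))
5858 + X(-182) = 5858 + (½ + (½)*(-182)) = 5858 + (½ - 91) = 5858 - 181/2 = 11535/2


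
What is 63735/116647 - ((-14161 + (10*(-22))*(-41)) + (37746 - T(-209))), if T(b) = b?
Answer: -3827590923/116647 ≈ -32813.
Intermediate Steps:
63735/116647 - ((-14161 + (10*(-22))*(-41)) + (37746 - T(-209))) = 63735/116647 - ((-14161 + (10*(-22))*(-41)) + (37746 - 1*(-209))) = 63735*(1/116647) - ((-14161 - 220*(-41)) + (37746 + 209)) = 63735/116647 - ((-14161 + 9020) + 37955) = 63735/116647 - (-5141 + 37955) = 63735/116647 - 1*32814 = 63735/116647 - 32814 = -3827590923/116647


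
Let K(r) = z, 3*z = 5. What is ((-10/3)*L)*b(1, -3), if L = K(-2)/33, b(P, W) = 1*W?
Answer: 50/99 ≈ 0.50505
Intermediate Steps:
z = 5/3 (z = (⅓)*5 = 5/3 ≈ 1.6667)
K(r) = 5/3
b(P, W) = W
L = 5/99 (L = (5/3)/33 = (5/3)*(1/33) = 5/99 ≈ 0.050505)
((-10/3)*L)*b(1, -3) = (-10/3*(5/99))*(-3) = (-10*⅓*(5/99))*(-3) = -10/3*5/99*(-3) = -50/297*(-3) = 50/99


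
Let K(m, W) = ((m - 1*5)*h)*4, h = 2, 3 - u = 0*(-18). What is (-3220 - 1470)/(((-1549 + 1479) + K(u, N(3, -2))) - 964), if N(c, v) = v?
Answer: 67/15 ≈ 4.4667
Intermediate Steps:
u = 3 (u = 3 - 0*(-18) = 3 - 1*0 = 3 + 0 = 3)
K(m, W) = -40 + 8*m (K(m, W) = ((m - 1*5)*2)*4 = ((m - 5)*2)*4 = ((-5 + m)*2)*4 = (-10 + 2*m)*4 = -40 + 8*m)
(-3220 - 1470)/(((-1549 + 1479) + K(u, N(3, -2))) - 964) = (-3220 - 1470)/(((-1549 + 1479) + (-40 + 8*3)) - 964) = -4690/((-70 + (-40 + 24)) - 964) = -4690/((-70 - 16) - 964) = -4690/(-86 - 964) = -4690/(-1050) = -4690*(-1/1050) = 67/15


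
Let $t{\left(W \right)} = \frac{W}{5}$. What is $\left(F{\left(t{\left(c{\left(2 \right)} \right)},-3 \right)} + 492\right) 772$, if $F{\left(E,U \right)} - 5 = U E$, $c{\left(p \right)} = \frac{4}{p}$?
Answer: $\frac{1913788}{5} \approx 3.8276 \cdot 10^{5}$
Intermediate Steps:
$t{\left(W \right)} = \frac{W}{5}$ ($t{\left(W \right)} = W \frac{1}{5} = \frac{W}{5}$)
$F{\left(E,U \right)} = 5 + E U$ ($F{\left(E,U \right)} = 5 + U E = 5 + E U$)
$\left(F{\left(t{\left(c{\left(2 \right)} \right)},-3 \right)} + 492\right) 772 = \left(\left(5 + \frac{4 \cdot \frac{1}{2}}{5} \left(-3\right)\right) + 492\right) 772 = \left(\left(5 + \frac{1}{5} \cdot 2 \left(-3\right)\right) + 492\right) 772 = \left(\left(5 + \frac{2}{5} \left(-3\right)\right) + 492\right) 772 = \left(\left(5 - \frac{6}{5}\right) + 492\right) 772 = \left(\frac{19}{5} + 492\right) 772 = \frac{2479}{5} \cdot 772 = \frac{1913788}{5}$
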